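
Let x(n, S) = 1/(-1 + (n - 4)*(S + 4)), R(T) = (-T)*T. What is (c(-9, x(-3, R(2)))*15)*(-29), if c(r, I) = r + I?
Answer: 4350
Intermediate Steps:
R(T) = -T²
x(n, S) = 1/(-1 + (-4 + n)*(4 + S))
c(r, I) = I + r
(c(-9, x(-3, R(2)))*15)*(-29) = ((1/(-17 - (-4)*2² + 4*(-3) - 1*2²*(-3)) - 9)*15)*(-29) = ((1/(-17 - (-4)*4 - 12 - 1*4*(-3)) - 9)*15)*(-29) = ((1/(-17 - 4*(-4) - 12 - 4*(-3)) - 9)*15)*(-29) = ((1/(-17 + 16 - 12 + 12) - 9)*15)*(-29) = ((1/(-1) - 9)*15)*(-29) = ((-1 - 9)*15)*(-29) = -10*15*(-29) = -150*(-29) = 4350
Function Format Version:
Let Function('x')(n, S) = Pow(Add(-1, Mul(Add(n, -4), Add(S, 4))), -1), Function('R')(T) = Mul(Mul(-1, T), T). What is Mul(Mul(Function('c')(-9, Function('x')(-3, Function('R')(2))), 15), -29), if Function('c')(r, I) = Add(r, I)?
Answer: 4350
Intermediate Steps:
Function('R')(T) = Mul(-1, Pow(T, 2))
Function('x')(n, S) = Pow(Add(-1, Mul(Add(-4, n), Add(4, S))), -1)
Function('c')(r, I) = Add(I, r)
Mul(Mul(Function('c')(-9, Function('x')(-3, Function('R')(2))), 15), -29) = Mul(Mul(Add(Pow(Add(-17, Mul(-4, Mul(-1, Pow(2, 2))), Mul(4, -3), Mul(Mul(-1, Pow(2, 2)), -3)), -1), -9), 15), -29) = Mul(Mul(Add(Pow(Add(-17, Mul(-4, Mul(-1, 4)), -12, Mul(Mul(-1, 4), -3)), -1), -9), 15), -29) = Mul(Mul(Add(Pow(Add(-17, Mul(-4, -4), -12, Mul(-4, -3)), -1), -9), 15), -29) = Mul(Mul(Add(Pow(Add(-17, 16, -12, 12), -1), -9), 15), -29) = Mul(Mul(Add(Pow(-1, -1), -9), 15), -29) = Mul(Mul(Add(-1, -9), 15), -29) = Mul(Mul(-10, 15), -29) = Mul(-150, -29) = 4350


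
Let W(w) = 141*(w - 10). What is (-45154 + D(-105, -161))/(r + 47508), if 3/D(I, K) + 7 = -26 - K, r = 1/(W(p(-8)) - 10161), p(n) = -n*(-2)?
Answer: -79916036343/84082318720 ≈ -0.95045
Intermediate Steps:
p(n) = 2*n
W(w) = -1410 + 141*w (W(w) = 141*(-10 + w) = -1410 + 141*w)
r = -1/13827 (r = 1/((-1410 + 141*(2*(-8))) - 10161) = 1/((-1410 + 141*(-16)) - 10161) = 1/((-1410 - 2256) - 10161) = 1/(-3666 - 10161) = 1/(-13827) = -1/13827 ≈ -7.2322e-5)
D(I, K) = 3/(-33 - K) (D(I, K) = 3/(-7 + (-26 - K)) = 3/(-33 - K))
(-45154 + D(-105, -161))/(r + 47508) = (-45154 - 3/(33 - 161))/(-1/13827 + 47508) = (-45154 - 3/(-128))/(656893115/13827) = (-45154 - 3*(-1/128))*(13827/656893115) = (-45154 + 3/128)*(13827/656893115) = -5779709/128*13827/656893115 = -79916036343/84082318720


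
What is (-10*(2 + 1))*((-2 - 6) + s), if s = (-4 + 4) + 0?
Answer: 240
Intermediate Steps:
s = 0 (s = 0 + 0 = 0)
(-10*(2 + 1))*((-2 - 6) + s) = (-10*(2 + 1))*((-2 - 6) + 0) = (-10*3)*(-8 + 0) = -30*(-8) = 240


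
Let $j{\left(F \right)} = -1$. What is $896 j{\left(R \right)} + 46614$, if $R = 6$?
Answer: $45718$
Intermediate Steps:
$896 j{\left(R \right)} + 46614 = 896 \left(-1\right) + 46614 = -896 + 46614 = 45718$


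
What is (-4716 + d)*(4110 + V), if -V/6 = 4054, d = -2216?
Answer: 140123448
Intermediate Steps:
V = -24324 (V = -6*4054 = -24324)
(-4716 + d)*(4110 + V) = (-4716 - 2216)*(4110 - 24324) = -6932*(-20214) = 140123448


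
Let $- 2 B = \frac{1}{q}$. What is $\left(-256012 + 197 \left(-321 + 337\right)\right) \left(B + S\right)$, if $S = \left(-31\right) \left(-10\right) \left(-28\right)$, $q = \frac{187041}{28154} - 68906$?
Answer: $\frac{4257504644982468180}{1939792483} \approx 2.1948 \cdot 10^{9}$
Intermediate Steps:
$q = - \frac{1939792483}{28154}$ ($q = 187041 \cdot \frac{1}{28154} - 68906 = \frac{187041}{28154} - 68906 = - \frac{1939792483}{28154} \approx -68899.0$)
$S = -8680$ ($S = 310 \left(-28\right) = -8680$)
$B = \frac{14077}{1939792483}$ ($B = - \frac{1}{2 \left(- \frac{1939792483}{28154}\right)} = \left(- \frac{1}{2}\right) \left(- \frac{28154}{1939792483}\right) = \frac{14077}{1939792483} \approx 7.257 \cdot 10^{-6}$)
$\left(-256012 + 197 \left(-321 + 337\right)\right) \left(B + S\right) = \left(-256012 + 197 \left(-321 + 337\right)\right) \left(\frac{14077}{1939792483} - 8680\right) = \left(-256012 + 197 \cdot 16\right) \left(- \frac{16837398738363}{1939792483}\right) = \left(-256012 + 3152\right) \left(- \frac{16837398738363}{1939792483}\right) = \left(-252860\right) \left(- \frac{16837398738363}{1939792483}\right) = \frac{4257504644982468180}{1939792483}$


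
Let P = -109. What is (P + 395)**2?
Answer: 81796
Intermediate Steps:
(P + 395)**2 = (-109 + 395)**2 = 286**2 = 81796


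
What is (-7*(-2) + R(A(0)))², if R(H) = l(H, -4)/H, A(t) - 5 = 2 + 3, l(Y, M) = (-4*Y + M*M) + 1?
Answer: 13689/100 ≈ 136.89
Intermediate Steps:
l(Y, M) = 1 + M² - 4*Y (l(Y, M) = (-4*Y + M²) + 1 = (M² - 4*Y) + 1 = 1 + M² - 4*Y)
A(t) = 10 (A(t) = 5 + (2 + 3) = 5 + 5 = 10)
R(H) = (17 - 4*H)/H (R(H) = (1 + (-4)² - 4*H)/H = (1 + 16 - 4*H)/H = (17 - 4*H)/H)
(-7*(-2) + R(A(0)))² = (-7*(-2) + (-4 + 17/10))² = (14 + (-4 + 17*(⅒)))² = (14 + (-4 + 17/10))² = (14 - 23/10)² = (117/10)² = 13689/100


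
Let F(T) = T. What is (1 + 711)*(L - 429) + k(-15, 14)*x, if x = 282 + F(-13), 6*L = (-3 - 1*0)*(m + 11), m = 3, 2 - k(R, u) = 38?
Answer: -320116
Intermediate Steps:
k(R, u) = -36 (k(R, u) = 2 - 1*38 = 2 - 38 = -36)
L = -7 (L = ((-3 - 1*0)*(3 + 11))/6 = ((-3 + 0)*14)/6 = (-3*14)/6 = (⅙)*(-42) = -7)
x = 269 (x = 282 - 13 = 269)
(1 + 711)*(L - 429) + k(-15, 14)*x = (1 + 711)*(-7 - 429) - 36*269 = 712*(-436) - 9684 = -310432 - 9684 = -320116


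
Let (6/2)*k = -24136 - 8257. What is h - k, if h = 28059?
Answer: 116570/3 ≈ 38857.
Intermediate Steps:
k = -32393/3 (k = (-24136 - 8257)/3 = (1/3)*(-32393) = -32393/3 ≈ -10798.)
h - k = 28059 - 1*(-32393/3) = 28059 + 32393/3 = 116570/3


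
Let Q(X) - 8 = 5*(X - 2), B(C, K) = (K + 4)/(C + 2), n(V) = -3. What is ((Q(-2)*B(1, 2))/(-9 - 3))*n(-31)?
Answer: -6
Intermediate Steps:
B(C, K) = (4 + K)/(2 + C)
Q(X) = -2 + 5*X (Q(X) = 8 + 5*(X - 2) = 8 + 5*(-2 + X) = 8 + (-10 + 5*X) = -2 + 5*X)
((Q(-2)*B(1, 2))/(-9 - 3))*n(-31) = (((-2 + 5*(-2))*((4 + 2)/(2 + 1)))/(-9 - 3))*(-3) = (((-2 - 10)*(6/3))/(-12))*(-3) = (-4*6*(-1/12))*(-3) = (-12*2*(-1/12))*(-3) = -24*(-1/12)*(-3) = 2*(-3) = -6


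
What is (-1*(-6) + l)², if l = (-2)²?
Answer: 100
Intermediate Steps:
l = 4
(-1*(-6) + l)² = (-1*(-6) + 4)² = (6 + 4)² = 10² = 100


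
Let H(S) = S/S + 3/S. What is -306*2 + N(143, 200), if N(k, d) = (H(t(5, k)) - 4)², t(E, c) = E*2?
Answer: -60471/100 ≈ -604.71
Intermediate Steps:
t(E, c) = 2*E
H(S) = 1 + 3/S
N(k, d) = 729/100 (N(k, d) = ((3 + 2*5)/((2*5)) - 4)² = ((3 + 10)/10 - 4)² = ((⅒)*13 - 4)² = (13/10 - 4)² = (-27/10)² = 729/100)
-306*2 + N(143, 200) = -306*2 + 729/100 = -34*18 + 729/100 = -612 + 729/100 = -60471/100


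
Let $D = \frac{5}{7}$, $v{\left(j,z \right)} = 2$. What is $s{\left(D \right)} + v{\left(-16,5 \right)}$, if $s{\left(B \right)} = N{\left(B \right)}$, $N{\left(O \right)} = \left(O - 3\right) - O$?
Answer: $-1$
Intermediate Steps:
$N{\left(O \right)} = -3$ ($N{\left(O \right)} = \left(-3 + O\right) - O = -3$)
$D = \frac{5}{7}$ ($D = 5 \cdot \frac{1}{7} = \frac{5}{7} \approx 0.71429$)
$s{\left(B \right)} = -3$
$s{\left(D \right)} + v{\left(-16,5 \right)} = -3 + 2 = -1$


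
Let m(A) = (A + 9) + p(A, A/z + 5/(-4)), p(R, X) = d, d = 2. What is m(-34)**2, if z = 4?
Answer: 529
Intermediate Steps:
p(R, X) = 2
m(A) = 11 + A (m(A) = (A + 9) + 2 = (9 + A) + 2 = 11 + A)
m(-34)**2 = (11 - 34)**2 = (-23)**2 = 529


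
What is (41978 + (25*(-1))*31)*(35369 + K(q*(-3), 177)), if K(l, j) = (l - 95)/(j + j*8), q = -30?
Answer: 2321492882836/1593 ≈ 1.4573e+9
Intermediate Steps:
K(l, j) = (-95 + l)/(9*j) (K(l, j) = (-95 + l)/(j + 8*j) = (-95 + l)/((9*j)) = (-95 + l)*(1/(9*j)) = (-95 + l)/(9*j))
(41978 + (25*(-1))*31)*(35369 + K(q*(-3), 177)) = (41978 + (25*(-1))*31)*(35369 + (⅑)*(-95 - 30*(-3))/177) = (41978 - 25*31)*(35369 + (⅑)*(1/177)*(-95 + 90)) = (41978 - 775)*(35369 + (⅑)*(1/177)*(-5)) = 41203*(35369 - 5/1593) = 41203*(56342812/1593) = 2321492882836/1593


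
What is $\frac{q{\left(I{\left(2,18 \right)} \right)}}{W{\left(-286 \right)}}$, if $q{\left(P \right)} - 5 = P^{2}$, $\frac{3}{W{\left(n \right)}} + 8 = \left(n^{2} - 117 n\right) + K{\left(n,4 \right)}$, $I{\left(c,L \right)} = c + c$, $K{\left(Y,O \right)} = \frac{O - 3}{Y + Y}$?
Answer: $\frac{461460993}{572} \approx 8.0675 \cdot 10^{5}$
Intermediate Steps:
$K{\left(Y,O \right)} = \frac{-3 + O}{2 Y}$
$I{\left(c,L \right)} = 2 c$
$W{\left(n \right)} = \frac{3}{-8 + n^{2} + \frac{1}{2 n} - 117 n}$ ($W{\left(n \right)} = \frac{3}{-8 + \left(\left(n^{2} - 117 n\right) + \frac{-3 + 4}{2 n}\right)} = \frac{3}{-8 + \left(\left(n^{2} - 117 n\right) + \frac{1}{2} \frac{1}{n} 1\right)} = \frac{3}{-8 + \left(\left(n^{2} - 117 n\right) + \frac{1}{2 n}\right)} = \frac{3}{-8 + \left(n^{2} + \frac{1}{2 n} - 117 n\right)} = \frac{3}{-8 + n^{2} + \frac{1}{2 n} - 117 n}$)
$q{\left(P \right)} = 5 + P^{2}$
$\frac{q{\left(I{\left(2,18 \right)} \right)}}{W{\left(-286 \right)}} = \frac{5 + \left(2 \cdot 2\right)^{2}}{6 \left(-286\right) \frac{1}{1 + 2 \left(-286\right) \left(-8 + \left(-286\right)^{2} - -33462\right)}} = \frac{5 + 4^{2}}{6 \left(-286\right) \frac{1}{1 + 2 \left(-286\right) \left(-8 + 81796 + 33462\right)}} = \frac{5 + 16}{6 \left(-286\right) \frac{1}{1 + 2 \left(-286\right) 115250}} = \frac{21}{6 \left(-286\right) \frac{1}{1 - 65923000}} = \frac{21}{6 \left(-286\right) \frac{1}{-65922999}} = \frac{21}{6 \left(-286\right) \left(- \frac{1}{65922999}\right)} = \frac{21}{\frac{572}{21974333}} = 21 \cdot \frac{21974333}{572} = \frac{461460993}{572}$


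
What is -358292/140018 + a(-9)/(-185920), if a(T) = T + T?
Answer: -16652782079/6508036640 ≈ -2.5588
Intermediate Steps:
a(T) = 2*T
-358292/140018 + a(-9)/(-185920) = -358292/140018 + (2*(-9))/(-185920) = -358292*1/140018 - 18*(-1/185920) = -179146/70009 + 9/92960 = -16652782079/6508036640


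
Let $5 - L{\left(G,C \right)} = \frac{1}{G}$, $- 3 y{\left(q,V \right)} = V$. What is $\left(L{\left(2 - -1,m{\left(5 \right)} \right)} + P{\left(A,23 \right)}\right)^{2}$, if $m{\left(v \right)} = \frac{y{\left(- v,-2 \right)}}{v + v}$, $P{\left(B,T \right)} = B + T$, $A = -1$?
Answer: $\frac{6400}{9} \approx 711.11$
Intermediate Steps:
$y{\left(q,V \right)} = - \frac{V}{3}$
$m{\left(v \right)} = \frac{1}{3 v}$ ($m{\left(v \right)} = \frac{\left(- \frac{1}{3}\right) \left(-2\right)}{v + v} = \frac{2}{3 \cdot 2 v} = \frac{2 \frac{1}{2 v}}{3} = \frac{1}{3 v}$)
$L{\left(G,C \right)} = 5 - \frac{1}{G}$
$\left(L{\left(2 - -1,m{\left(5 \right)} \right)} + P{\left(A,23 \right)}\right)^{2} = \left(\left(5 - \frac{1}{2 - -1}\right) + \left(-1 + 23\right)\right)^{2} = \left(\left(5 - \frac{1}{2 + 1}\right) + 22\right)^{2} = \left(\left(5 - \frac{1}{3}\right) + 22\right)^{2} = \left(\frac{14}{3} + 22\right)^{2} = \left(\frac{80}{3}\right)^{2} = \frac{6400}{9}$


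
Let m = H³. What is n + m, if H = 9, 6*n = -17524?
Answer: -6575/3 ≈ -2191.7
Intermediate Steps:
n = -8762/3 (n = (⅙)*(-17524) = -8762/3 ≈ -2920.7)
m = 729 (m = 9³ = 729)
n + m = -8762/3 + 729 = -6575/3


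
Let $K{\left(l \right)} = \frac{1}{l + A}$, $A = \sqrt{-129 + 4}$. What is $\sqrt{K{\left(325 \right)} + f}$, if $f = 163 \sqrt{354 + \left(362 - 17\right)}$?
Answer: $\frac{\sqrt{5} \sqrt{\frac{1}{65 + i \sqrt{5}} + 815 \sqrt{699}}}{5} \approx 65.647 - 8.0525 \cdot 10^{-7} i$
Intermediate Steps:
$A = 5 i \sqrt{5}$ ($A = \sqrt{-125} = 5 i \sqrt{5} \approx 11.18 i$)
$f = 163 \sqrt{699}$ ($f = 163 \sqrt{354 + \left(362 - 17\right)} = 163 \sqrt{354 + 345} = 163 \sqrt{699} \approx 4309.5$)
$K{\left(l \right)} = \frac{1}{l + 5 i \sqrt{5}}$
$\sqrt{K{\left(325 \right)} + f} = \sqrt{\frac{1}{325 + 5 i \sqrt{5}} + 163 \sqrt{699}}$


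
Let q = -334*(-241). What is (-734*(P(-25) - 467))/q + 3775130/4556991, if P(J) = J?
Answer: 974766180034/183405216777 ≈ 5.3148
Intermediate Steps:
q = 80494
(-734*(P(-25) - 467))/q + 3775130/4556991 = -734*(-25 - 467)/80494 + 3775130/4556991 = -734*(-492)*(1/80494) + 3775130*(1/4556991) = 361128*(1/80494) + 3775130/4556991 = 180564/40247 + 3775130/4556991 = 974766180034/183405216777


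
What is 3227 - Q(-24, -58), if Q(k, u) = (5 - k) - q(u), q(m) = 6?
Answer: 3204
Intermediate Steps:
Q(k, u) = -1 - k (Q(k, u) = (5 - k) - 1*6 = (5 - k) - 6 = -1 - k)
3227 - Q(-24, -58) = 3227 - (-1 - 1*(-24)) = 3227 - (-1 + 24) = 3227 - 1*23 = 3227 - 23 = 3204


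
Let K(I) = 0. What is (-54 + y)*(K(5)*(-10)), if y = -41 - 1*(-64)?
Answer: 0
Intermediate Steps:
y = 23 (y = -41 + 64 = 23)
(-54 + y)*(K(5)*(-10)) = (-54 + 23)*(0*(-10)) = -31*0 = 0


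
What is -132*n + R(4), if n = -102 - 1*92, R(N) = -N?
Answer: 25604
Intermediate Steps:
n = -194 (n = -102 - 92 = -194)
-132*n + R(4) = -132*(-194) - 1*4 = 25608 - 4 = 25604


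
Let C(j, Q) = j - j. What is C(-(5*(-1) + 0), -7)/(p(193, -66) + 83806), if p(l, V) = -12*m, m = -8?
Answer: 0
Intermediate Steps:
p(l, V) = 96 (p(l, V) = -12*(-8) = 96)
C(j, Q) = 0
C(-(5*(-1) + 0), -7)/(p(193, -66) + 83806) = 0/(96 + 83806) = 0/83902 = 0*(1/83902) = 0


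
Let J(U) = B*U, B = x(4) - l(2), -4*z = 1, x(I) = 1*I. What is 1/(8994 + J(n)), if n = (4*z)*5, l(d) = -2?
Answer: 1/8964 ≈ 0.00011156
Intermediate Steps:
x(I) = I
z = -¼ (z = -¼*1 = -¼ ≈ -0.25000)
B = 6 (B = 4 - 1*(-2) = 4 + 2 = 6)
n = -5 (n = (4*(-¼))*5 = -1*5 = -5)
J(U) = 6*U
1/(8994 + J(n)) = 1/(8994 + 6*(-5)) = 1/(8994 - 30) = 1/8964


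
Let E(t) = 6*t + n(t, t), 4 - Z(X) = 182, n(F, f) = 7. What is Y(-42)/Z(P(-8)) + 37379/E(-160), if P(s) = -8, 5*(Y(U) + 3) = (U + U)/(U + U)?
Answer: -16626984/424085 ≈ -39.207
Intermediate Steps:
Y(U) = -14/5 (Y(U) = -3 + ((U + U)/(U + U))/5 = -3 + ((2*U)/((2*U)))/5 = -3 + ((2*U)*(1/(2*U)))/5 = -3 + (⅕)*1 = -3 + ⅕ = -14/5)
Z(X) = -178 (Z(X) = 4 - 1*182 = 4 - 182 = -178)
E(t) = 7 + 6*t (E(t) = 6*t + 7 = 7 + 6*t)
Y(-42)/Z(P(-8)) + 37379/E(-160) = -14/5/(-178) + 37379/(7 + 6*(-160)) = -14/5*(-1/178) + 37379/(7 - 960) = 7/445 + 37379/(-953) = 7/445 + 37379*(-1/953) = 7/445 - 37379/953 = -16626984/424085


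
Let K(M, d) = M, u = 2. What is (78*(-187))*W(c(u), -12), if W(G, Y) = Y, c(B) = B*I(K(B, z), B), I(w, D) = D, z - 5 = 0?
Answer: 175032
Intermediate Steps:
z = 5 (z = 5 + 0 = 5)
c(B) = B**2 (c(B) = B*B = B**2)
(78*(-187))*W(c(u), -12) = (78*(-187))*(-12) = -14586*(-12) = 175032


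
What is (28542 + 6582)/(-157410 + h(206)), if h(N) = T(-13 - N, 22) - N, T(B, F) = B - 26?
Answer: -35124/157861 ≈ -0.22250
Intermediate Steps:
T(B, F) = -26 + B
h(N) = -39 - 2*N (h(N) = (-26 + (-13 - N)) - N = (-39 - N) - N = -39 - 2*N)
(28542 + 6582)/(-157410 + h(206)) = (28542 + 6582)/(-157410 + (-39 - 2*206)) = 35124/(-157410 + (-39 - 412)) = 35124/(-157410 - 451) = 35124/(-157861) = 35124*(-1/157861) = -35124/157861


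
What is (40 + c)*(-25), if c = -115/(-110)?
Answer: -22575/22 ≈ -1026.1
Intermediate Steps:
c = 23/22 (c = -115*(-1/110) = 23/22 ≈ 1.0455)
(40 + c)*(-25) = (40 + 23/22)*(-25) = (903/22)*(-25) = -22575/22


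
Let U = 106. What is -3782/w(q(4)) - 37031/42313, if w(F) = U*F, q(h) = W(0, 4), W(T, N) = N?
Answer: -4624445/472124 ≈ -9.7950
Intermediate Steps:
q(h) = 4
w(F) = 106*F
-3782/w(q(4)) - 37031/42313 = -3782/(106*4) - 37031/42313 = -3782/424 - 37031*1/42313 = -3782*1/424 - 1949/2227 = -1891/212 - 1949/2227 = -4624445/472124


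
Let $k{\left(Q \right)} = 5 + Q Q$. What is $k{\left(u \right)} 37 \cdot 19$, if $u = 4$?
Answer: $14763$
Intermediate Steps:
$k{\left(Q \right)} = 5 + Q^{2}$
$k{\left(u \right)} 37 \cdot 19 = \left(5 + 4^{2}\right) 37 \cdot 19 = \left(5 + 16\right) 37 \cdot 19 = 21 \cdot 37 \cdot 19 = 777 \cdot 19 = 14763$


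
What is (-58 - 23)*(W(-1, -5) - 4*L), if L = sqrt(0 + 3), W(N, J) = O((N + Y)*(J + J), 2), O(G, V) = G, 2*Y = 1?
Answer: -405 + 324*sqrt(3) ≈ 156.18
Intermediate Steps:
Y = 1/2 (Y = (1/2)*1 = 1/2 ≈ 0.50000)
W(N, J) = 2*J*(1/2 + N) (W(N, J) = (N + 1/2)*(J + J) = (1/2 + N)*(2*J) = 2*J*(1/2 + N))
L = sqrt(3) ≈ 1.7320
(-58 - 23)*(W(-1, -5) - 4*L) = (-58 - 23)*(-5*(1 + 2*(-1)) - 4*sqrt(3)) = -81*(-5*(1 - 2) - 4*sqrt(3)) = -81*(-5*(-1) - 4*sqrt(3)) = -81*(5 - 4*sqrt(3)) = -405 + 324*sqrt(3)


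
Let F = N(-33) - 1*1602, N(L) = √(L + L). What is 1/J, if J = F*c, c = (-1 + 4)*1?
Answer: -89/427745 - I*√66/7699410 ≈ -0.00020807 - 1.0552e-6*I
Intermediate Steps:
N(L) = √2*√L (N(L) = √(2*L) = √2*√L)
F = -1602 + I*√66 (F = √2*√(-33) - 1*1602 = √2*(I*√33) - 1602 = I*√66 - 1602 = -1602 + I*√66 ≈ -1602.0 + 8.124*I)
c = 3 (c = 3*1 = 3)
J = -4806 + 3*I*√66 (J = (-1602 + I*√66)*3 = -4806 + 3*I*√66 ≈ -4806.0 + 24.372*I)
1/J = 1/(-4806 + 3*I*√66)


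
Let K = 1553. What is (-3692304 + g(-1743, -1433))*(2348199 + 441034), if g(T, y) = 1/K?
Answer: -15993875138088863/1553 ≈ -1.0299e+13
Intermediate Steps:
g(T, y) = 1/1553
(-3692304 + g(-1743, -1433))*(2348199 + 441034) = (-3692304 + 1/1553)*(2348199 + 441034) = -5734148111/1553*2789233 = -15993875138088863/1553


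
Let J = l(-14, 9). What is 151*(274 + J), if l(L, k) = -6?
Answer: 40468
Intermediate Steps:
J = -6
151*(274 + J) = 151*(274 - 6) = 151*268 = 40468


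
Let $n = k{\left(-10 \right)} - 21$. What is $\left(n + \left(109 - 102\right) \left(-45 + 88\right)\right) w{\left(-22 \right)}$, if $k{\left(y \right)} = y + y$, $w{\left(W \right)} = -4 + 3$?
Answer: $-260$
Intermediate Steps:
$w{\left(W \right)} = -1$
$k{\left(y \right)} = 2 y$
$n = -41$ ($n = 2 \left(-10\right) - 21 = -20 - 21 = -41$)
$\left(n + \left(109 - 102\right) \left(-45 + 88\right)\right) w{\left(-22 \right)} = \left(-41 + \left(109 - 102\right) \left(-45 + 88\right)\right) \left(-1\right) = \left(-41 + 7 \cdot 43\right) \left(-1\right) = \left(-41 + 301\right) \left(-1\right) = 260 \left(-1\right) = -260$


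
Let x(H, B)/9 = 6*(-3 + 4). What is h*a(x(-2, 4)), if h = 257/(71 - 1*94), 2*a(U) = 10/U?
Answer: -1285/1242 ≈ -1.0346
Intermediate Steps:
x(H, B) = 54 (x(H, B) = 9*(6*(-3 + 4)) = 9*(6*1) = 9*6 = 54)
a(U) = 5/U (a(U) = (10/U)/2 = 5/U)
h = -257/23 (h = 257/(71 - 94) = 257/(-23) = 257*(-1/23) = -257/23 ≈ -11.174)
h*a(x(-2, 4)) = -1285/(23*54) = -257/23*5/54 = -1285/1242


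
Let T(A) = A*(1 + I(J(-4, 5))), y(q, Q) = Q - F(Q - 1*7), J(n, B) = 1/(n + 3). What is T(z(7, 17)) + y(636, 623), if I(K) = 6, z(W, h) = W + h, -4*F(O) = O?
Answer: 945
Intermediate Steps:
F(O) = -O/4
J(n, B) = 1/(3 + n)
y(q, Q) = -7/4 + 5*Q/4 (y(q, Q) = Q - (-1)*(Q - 1*7)/4 = Q - (-1)*(Q - 7)/4 = Q - (-1)*(-7 + Q)/4 = Q - (7/4 - Q/4) = Q + (-7/4 + Q/4) = -7/4 + 5*Q/4)
T(A) = 7*A (T(A) = A*(1 + 6) = A*7 = 7*A)
T(z(7, 17)) + y(636, 623) = 7*(7 + 17) + (-7/4 + (5/4)*623) = 7*24 + (-7/4 + 3115/4) = 168 + 777 = 945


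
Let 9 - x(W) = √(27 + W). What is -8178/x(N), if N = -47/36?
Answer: -2649672/1991 - 245340*√37/1991 ≈ -2080.4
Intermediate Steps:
N = -47/36 (N = -47*1/36 = -47/36 ≈ -1.3056)
x(W) = 9 - √(27 + W)
-8178/x(N) = -8178/(9 - √(27 - 47/36)) = -8178/(9 - √(925/36)) = -8178/(9 - 5*√37/6)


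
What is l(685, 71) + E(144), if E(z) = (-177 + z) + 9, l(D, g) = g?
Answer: 47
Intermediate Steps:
E(z) = -168 + z
l(685, 71) + E(144) = 71 + (-168 + 144) = 71 - 24 = 47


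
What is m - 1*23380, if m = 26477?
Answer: 3097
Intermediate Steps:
m - 1*23380 = 26477 - 1*23380 = 26477 - 23380 = 3097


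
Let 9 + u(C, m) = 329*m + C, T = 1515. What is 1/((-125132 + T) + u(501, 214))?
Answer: -1/52719 ≈ -1.8968e-5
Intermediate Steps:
u(C, m) = -9 + C + 329*m (u(C, m) = -9 + (329*m + C) = -9 + (C + 329*m) = -9 + C + 329*m)
1/((-125132 + T) + u(501, 214)) = 1/((-125132 + 1515) + (-9 + 501 + 329*214)) = 1/(-123617 + (-9 + 501 + 70406)) = 1/(-123617 + 70898) = 1/(-52719) = -1/52719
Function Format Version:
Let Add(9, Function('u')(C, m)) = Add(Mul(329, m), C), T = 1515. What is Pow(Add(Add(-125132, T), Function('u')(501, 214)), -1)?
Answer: Rational(-1, 52719) ≈ -1.8968e-5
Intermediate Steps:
Function('u')(C, m) = Add(-9, C, Mul(329, m)) (Function('u')(C, m) = Add(-9, Add(Mul(329, m), C)) = Add(-9, Add(C, Mul(329, m))) = Add(-9, C, Mul(329, m)))
Pow(Add(Add(-125132, T), Function('u')(501, 214)), -1) = Pow(Add(Add(-125132, 1515), Add(-9, 501, Mul(329, 214))), -1) = Pow(Add(-123617, Add(-9, 501, 70406)), -1) = Pow(Add(-123617, 70898), -1) = Pow(-52719, -1) = Rational(-1, 52719)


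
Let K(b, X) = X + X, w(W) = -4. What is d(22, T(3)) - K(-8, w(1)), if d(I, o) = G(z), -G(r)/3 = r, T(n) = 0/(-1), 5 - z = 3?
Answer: 2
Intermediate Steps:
z = 2 (z = 5 - 1*3 = 5 - 3 = 2)
T(n) = 0 (T(n) = 0*(-1) = 0)
G(r) = -3*r
d(I, o) = -6 (d(I, o) = -3*2 = -6)
K(b, X) = 2*X
d(22, T(3)) - K(-8, w(1)) = -6 - 2*(-4) = -6 - 1*(-8) = -6 + 8 = 2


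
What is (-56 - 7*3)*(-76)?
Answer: 5852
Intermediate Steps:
(-56 - 7*3)*(-76) = (-56 - 21)*(-76) = -77*(-76) = 5852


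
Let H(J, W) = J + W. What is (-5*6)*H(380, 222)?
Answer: -18060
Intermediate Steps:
(-5*6)*H(380, 222) = (-5*6)*(380 + 222) = -30*602 = -18060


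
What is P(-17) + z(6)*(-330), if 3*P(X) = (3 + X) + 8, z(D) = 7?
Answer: -2312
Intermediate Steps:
P(X) = 11/3 + X/3 (P(X) = ((3 + X) + 8)/3 = (11 + X)/3 = 11/3 + X/3)
P(-17) + z(6)*(-330) = (11/3 + (⅓)*(-17)) + 7*(-330) = (11/3 - 17/3) - 2310 = -2 - 2310 = -2312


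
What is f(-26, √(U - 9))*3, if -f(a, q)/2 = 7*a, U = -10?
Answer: 1092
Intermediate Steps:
f(a, q) = -14*a
f(-26, √(U - 9))*3 = -14*(-26)*3 = 364*3 = 1092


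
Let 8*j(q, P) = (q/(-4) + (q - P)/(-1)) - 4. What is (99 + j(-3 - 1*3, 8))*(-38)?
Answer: -30533/8 ≈ -3816.6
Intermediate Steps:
j(q, P) = -1/2 - 5*q/32 + P/8 (j(q, P) = ((q/(-4) + (q - P)/(-1)) - 4)/8 = ((q*(-1/4) + (q - P)*(-1)) - 4)/8 = ((-q/4 + (P - q)) - 4)/8 = ((P - 5*q/4) - 4)/8 = (-4 + P - 5*q/4)/8 = -1/2 - 5*q/32 + P/8)
(99 + j(-3 - 1*3, 8))*(-38) = (99 + (-1/2 - 5*(-3 - 1*3)/32 + (1/8)*8))*(-38) = (99 + (-1/2 - 5*(-3 - 3)/32 + 1))*(-38) = (99 + (-1/2 - 5/32*(-6) + 1))*(-38) = (99 + (-1/2 + 15/16 + 1))*(-38) = (99 + 23/16)*(-38) = (1607/16)*(-38) = -30533/8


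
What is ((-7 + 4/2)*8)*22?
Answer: -880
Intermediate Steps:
((-7 + 4/2)*8)*22 = ((-7 + 4*(½))*8)*22 = ((-7 + 2)*8)*22 = -5*8*22 = -40*22 = -880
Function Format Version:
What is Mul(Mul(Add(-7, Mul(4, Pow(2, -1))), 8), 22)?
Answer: -880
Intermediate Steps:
Mul(Mul(Add(-7, Mul(4, Pow(2, -1))), 8), 22) = Mul(Mul(Add(-7, Mul(4, Rational(1, 2))), 8), 22) = Mul(Mul(Add(-7, 2), 8), 22) = Mul(Mul(-5, 8), 22) = Mul(-40, 22) = -880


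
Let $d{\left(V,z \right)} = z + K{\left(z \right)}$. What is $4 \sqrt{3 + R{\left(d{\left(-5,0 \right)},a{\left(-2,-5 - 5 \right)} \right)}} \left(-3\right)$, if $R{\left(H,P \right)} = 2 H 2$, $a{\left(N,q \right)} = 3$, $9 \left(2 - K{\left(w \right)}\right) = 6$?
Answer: $- 20 \sqrt{3} \approx -34.641$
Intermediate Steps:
$K{\left(w \right)} = \frac{4}{3}$ ($K{\left(w \right)} = 2 - \frac{2}{3} = \frac{4}{3}$)
$d{\left(V,z \right)} = \frac{4}{3} + z$ ($d{\left(V,z \right)} = z + \frac{4}{3} = \frac{4}{3} + z$)
$R{\left(H,P \right)} = 4 H$
$4 \sqrt{3 + R{\left(d{\left(-5,0 \right)},a{\left(-2,-5 - 5 \right)} \right)}} \left(-3\right) = 4 \sqrt{3 + 4 \left(\frac{4}{3} + 0\right)} \left(-3\right) = 4 \sqrt{3 + 4 \cdot \frac{4}{3}} \left(-3\right) = 4 \sqrt{3 + \frac{16}{3}} \left(-3\right) = 4 \sqrt{\frac{25}{3}} \left(-3\right) = 4 \frac{5 \sqrt{3}}{3} \left(-3\right) = \frac{20 \sqrt{3}}{3} \left(-3\right) = - 20 \sqrt{3}$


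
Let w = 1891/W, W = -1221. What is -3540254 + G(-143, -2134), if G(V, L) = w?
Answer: -4322652025/1221 ≈ -3.5403e+6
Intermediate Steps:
w = -1891/1221 (w = 1891/(-1221) = 1891*(-1/1221) = -1891/1221 ≈ -1.5487)
G(V, L) = -1891/1221
-3540254 + G(-143, -2134) = -3540254 - 1891/1221 = -4322652025/1221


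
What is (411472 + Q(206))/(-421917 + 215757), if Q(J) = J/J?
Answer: -411473/206160 ≈ -1.9959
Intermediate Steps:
Q(J) = 1
(411472 + Q(206))/(-421917 + 215757) = (411472 + 1)/(-421917 + 215757) = 411473/(-206160) = 411473*(-1/206160) = -411473/206160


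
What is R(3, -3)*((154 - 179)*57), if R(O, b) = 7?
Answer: -9975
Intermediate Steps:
R(3, -3)*((154 - 179)*57) = 7*((154 - 179)*57) = 7*(-25*57) = 7*(-1425) = -9975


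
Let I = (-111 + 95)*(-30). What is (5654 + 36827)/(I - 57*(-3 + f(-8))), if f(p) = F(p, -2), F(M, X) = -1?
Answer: 42481/708 ≈ 60.001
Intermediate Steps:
f(p) = -1
I = 480 (I = -16*(-30) = 480)
(5654 + 36827)/(I - 57*(-3 + f(-8))) = (5654 + 36827)/(480 - 57*(-3 - 1)) = 42481/(480 - 57*(-4)) = 42481/(480 + 228) = 42481/708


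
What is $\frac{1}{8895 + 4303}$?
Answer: $\frac{1}{13198} \approx 7.5769 \cdot 10^{-5}$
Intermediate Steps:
$\frac{1}{8895 + 4303} = \frac{1}{13198}$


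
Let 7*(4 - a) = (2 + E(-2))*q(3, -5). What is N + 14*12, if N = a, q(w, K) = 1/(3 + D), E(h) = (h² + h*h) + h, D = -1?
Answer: 1200/7 ≈ 171.43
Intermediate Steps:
E(h) = h + 2*h² (E(h) = (h² + h²) + h = 2*h² + h = h + 2*h²)
q(w, K) = ½ (q(w, K) = 1/(3 - 1) = 1/2 = ½)
a = 24/7 (a = 4 - (2 - 2*(1 + 2*(-2)))/(7*2) = 4 - (2 - 2*(1 - 4))/(7*2) = 4 - (2 - 2*(-3))/(7*2) = 4 - (2 + 6)/(7*2) = 4 - 8/(7*2) = 4 - ⅐*4 = 4 - 4/7 = 24/7 ≈ 3.4286)
N = 24/7 ≈ 3.4286
N + 14*12 = 24/7 + 14*12 = 24/7 + 168 = 1200/7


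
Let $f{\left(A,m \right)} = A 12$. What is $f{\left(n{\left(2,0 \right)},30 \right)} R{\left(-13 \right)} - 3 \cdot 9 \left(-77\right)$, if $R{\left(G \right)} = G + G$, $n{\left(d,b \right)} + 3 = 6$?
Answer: $1143$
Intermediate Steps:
$n{\left(d,b \right)} = 3$ ($n{\left(d,b \right)} = -3 + 6 = 3$)
$R{\left(G \right)} = 2 G$
$f{\left(A,m \right)} = 12 A$
$f{\left(n{\left(2,0 \right)},30 \right)} R{\left(-13 \right)} - 3 \cdot 9 \left(-77\right) = 12 \cdot 3 \cdot 2 \left(-13\right) - 3 \cdot 9 \left(-77\right) = 36 \left(-26\right) - 27 \left(-77\right) = -936 - -2079 = -936 + 2079 = 1143$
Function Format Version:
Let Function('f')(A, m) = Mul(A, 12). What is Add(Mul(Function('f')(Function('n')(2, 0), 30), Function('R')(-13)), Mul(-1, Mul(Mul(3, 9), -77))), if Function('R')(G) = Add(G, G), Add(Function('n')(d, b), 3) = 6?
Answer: 1143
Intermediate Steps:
Function('n')(d, b) = 3 (Function('n')(d, b) = Add(-3, 6) = 3)
Function('R')(G) = Mul(2, G)
Function('f')(A, m) = Mul(12, A)
Add(Mul(Function('f')(Function('n')(2, 0), 30), Function('R')(-13)), Mul(-1, Mul(Mul(3, 9), -77))) = Add(Mul(Mul(12, 3), Mul(2, -13)), Mul(-1, Mul(Mul(3, 9), -77))) = Add(Mul(36, -26), Mul(-1, Mul(27, -77))) = Add(-936, Mul(-1, -2079)) = Add(-936, 2079) = 1143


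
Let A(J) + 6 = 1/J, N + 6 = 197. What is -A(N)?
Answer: 1145/191 ≈ 5.9948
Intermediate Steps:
N = 191 (N = -6 + 197 = 191)
A(J) = -6 + 1/J
-A(N) = -(-6 + 1/191) = -1*(-1145/191) = 1145/191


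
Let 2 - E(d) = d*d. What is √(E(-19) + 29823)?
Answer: 2*√7366 ≈ 171.65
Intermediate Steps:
E(d) = 2 - d² (E(d) = 2 - d*d = 2 - d²)
√(E(-19) + 29823) = √((2 - 1*(-19)²) + 29823) = √((2 - 1*361) + 29823) = √((2 - 361) + 29823) = √(-359 + 29823) = √29464 = 2*√7366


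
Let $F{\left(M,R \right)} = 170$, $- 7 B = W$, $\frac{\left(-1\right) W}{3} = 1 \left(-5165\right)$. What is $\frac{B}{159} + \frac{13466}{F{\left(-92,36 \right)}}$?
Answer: $\frac{2058918}{31535} \approx 65.29$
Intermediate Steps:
$W = 15495$ ($W = - 3 \cdot 1 \left(-5165\right) = \left(-3\right) \left(-5165\right) = 15495$)
$B = - \frac{15495}{7}$ ($B = \left(- \frac{1}{7}\right) 15495 = - \frac{15495}{7} \approx -2213.6$)
$\frac{B}{159} + \frac{13466}{F{\left(-92,36 \right)}} = - \frac{15495}{7 \cdot 159} + \frac{13466}{170} = \left(- \frac{15495}{7}\right) \frac{1}{159} + 13466 \cdot \frac{1}{170} = - \frac{5165}{371} + \frac{6733}{85} = \frac{2058918}{31535}$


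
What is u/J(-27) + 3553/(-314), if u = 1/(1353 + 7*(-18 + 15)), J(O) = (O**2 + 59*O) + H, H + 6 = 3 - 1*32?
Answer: -2127302059/188002476 ≈ -11.315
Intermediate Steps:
H = -35 (H = -6 + (3 - 1*32) = -6 + (3 - 32) = -6 - 29 = -35)
J(O) = -35 + O**2 + 59*O (J(O) = (O**2 + 59*O) - 35 = -35 + O**2 + 59*O)
u = 1/1332 (u = 1/(1353 + 7*(-3)) = 1/(1353 - 21) = 1/1332 ≈ 0.00075075)
u/J(-27) + 3553/(-314) = 1/(1332*(-35 + (-27)**2 + 59*(-27))) + 3553/(-314) = 1/(1332*(-35 + 729 - 1593)) + 3553*(-1/314) = (1/1332)/(-899) - 3553/314 = (1/1332)*(-1/899) - 3553/314 = -1/1197468 - 3553/314 = -2127302059/188002476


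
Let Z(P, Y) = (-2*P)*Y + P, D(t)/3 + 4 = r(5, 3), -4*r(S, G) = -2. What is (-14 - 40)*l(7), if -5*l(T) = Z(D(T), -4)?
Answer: -5103/5 ≈ -1020.6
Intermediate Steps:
r(S, G) = ½ (r(S, G) = -¼*(-2) = ½)
D(t) = -21/2 (D(t) = -12 + 3*(½) = -12 + 3/2 = -21/2)
Z(P, Y) = P - 2*P*Y (Z(P, Y) = -2*P*Y + P = P - 2*P*Y)
l(T) = 189/10 (l(T) = -(-21)*(1 - 2*(-4))/10 = -(-21)*(1 + 8)/10 = -(-21)*9/10 = -⅕*(-189/2) = 189/10)
(-14 - 40)*l(7) = (-14 - 40)*(189/10) = -54*189/10 = -5103/5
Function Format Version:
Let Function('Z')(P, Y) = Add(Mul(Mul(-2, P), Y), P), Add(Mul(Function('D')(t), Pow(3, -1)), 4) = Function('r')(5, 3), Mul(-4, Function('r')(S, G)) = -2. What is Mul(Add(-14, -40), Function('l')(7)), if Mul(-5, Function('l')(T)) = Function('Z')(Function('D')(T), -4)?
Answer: Rational(-5103, 5) ≈ -1020.6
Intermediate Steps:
Function('r')(S, G) = Rational(1, 2) (Function('r')(S, G) = Mul(Rational(-1, 4), -2) = Rational(1, 2))
Function('D')(t) = Rational(-21, 2) (Function('D')(t) = Add(-12, Mul(3, Rational(1, 2))) = Add(-12, Rational(3, 2)) = Rational(-21, 2))
Function('Z')(P, Y) = Add(P, Mul(-2, P, Y)) (Function('Z')(P, Y) = Add(Mul(-2, P, Y), P) = Add(P, Mul(-2, P, Y)))
Function('l')(T) = Rational(189, 10) (Function('l')(T) = Mul(Rational(-1, 5), Mul(Rational(-21, 2), Add(1, Mul(-2, -4)))) = Mul(Rational(-1, 5), Mul(Rational(-21, 2), Add(1, 8))) = Mul(Rational(-1, 5), Mul(Rational(-21, 2), 9)) = Mul(Rational(-1, 5), Rational(-189, 2)) = Rational(189, 10))
Mul(Add(-14, -40), Function('l')(7)) = Mul(Add(-14, -40), Rational(189, 10)) = Mul(-54, Rational(189, 10)) = Rational(-5103, 5)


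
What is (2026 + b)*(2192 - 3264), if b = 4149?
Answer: -6619600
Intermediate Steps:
(2026 + b)*(2192 - 3264) = (2026 + 4149)*(2192 - 3264) = 6175*(-1072) = -6619600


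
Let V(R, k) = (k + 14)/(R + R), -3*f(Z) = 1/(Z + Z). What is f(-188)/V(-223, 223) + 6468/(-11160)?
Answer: -12042407/20718540 ≈ -0.58124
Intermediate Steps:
f(Z) = -1/(6*Z) (f(Z) = -1/(3*(Z + Z)) = -1/(2*Z)/3 = -1/(6*Z))
V(R, k) = (14 + k)/(2*R) (V(R, k) = (14 + k)/((2*R)) = (14 + k)*(1/(2*R)) = (14 + k)/(2*R))
f(-188)/V(-223, 223) + 6468/(-11160) = (-1/6/(-188))/(((1/2)*(14 + 223)/(-223))) + 6468/(-11160) = (-1/6*(-1/188))/(((1/2)*(-1/223)*237)) + 6468*(-1/11160) = 1/(1128*(-237/446)) - 539/930 = (1/1128)*(-446/237) - 539/930 = -223/133668 - 539/930 = -12042407/20718540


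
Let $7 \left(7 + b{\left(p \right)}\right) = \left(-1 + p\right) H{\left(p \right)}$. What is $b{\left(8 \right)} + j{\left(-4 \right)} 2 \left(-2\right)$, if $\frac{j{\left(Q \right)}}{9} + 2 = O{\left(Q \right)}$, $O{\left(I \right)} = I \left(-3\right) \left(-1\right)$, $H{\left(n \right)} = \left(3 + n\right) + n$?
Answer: $516$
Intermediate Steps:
$H{\left(n \right)} = 3 + 2 n$
$b{\left(p \right)} = -7 + \frac{\left(-1 + p\right) \left(3 + 2 p\right)}{7}$
$O{\left(I \right)} = 3 I$ ($O{\left(I \right)} = - 3 I \left(-1\right) = 3 I$)
$j{\left(Q \right)} = -18 + 27 Q$ ($j{\left(Q \right)} = -18 + 9 \cdot 3 Q = -18 + 27 Q$)
$b{\left(8 \right)} + j{\left(-4 \right)} 2 \left(-2\right) = \left(- \frac{52}{7} + \frac{1}{7} \cdot 8 + \frac{2 \cdot 8^{2}}{7}\right) + \left(-18 + 27 \left(-4\right)\right) 2 \left(-2\right) = \left(- \frac{52}{7} + \frac{8}{7} + \frac{2}{7} \cdot 64\right) + \left(-18 - 108\right) \left(-4\right) = \left(- \frac{52}{7} + \frac{8}{7} + \frac{128}{7}\right) - -504 = 12 + 504 = 516$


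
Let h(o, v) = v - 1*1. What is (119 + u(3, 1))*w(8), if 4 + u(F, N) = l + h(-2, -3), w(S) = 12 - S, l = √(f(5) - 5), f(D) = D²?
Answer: 444 + 8*√5 ≈ 461.89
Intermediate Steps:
h(o, v) = -1 + v (h(o, v) = v - 1 = -1 + v)
l = 2*√5 (l = √(5² - 5) = √(25 - 5) = √20 = 2*√5 ≈ 4.4721)
u(F, N) = -8 + 2*√5 (u(F, N) = -4 + (2*√5 + (-1 - 3)) = -4 + (2*√5 - 4) = -4 + (-4 + 2*√5) = -8 + 2*√5)
(119 + u(3, 1))*w(8) = (119 + (-8 + 2*√5))*(12 - 1*8) = (111 + 2*√5)*(12 - 8) = (111 + 2*√5)*4 = 444 + 8*√5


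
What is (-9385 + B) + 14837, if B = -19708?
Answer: -14256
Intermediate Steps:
(-9385 + B) + 14837 = (-9385 - 19708) + 14837 = -29093 + 14837 = -14256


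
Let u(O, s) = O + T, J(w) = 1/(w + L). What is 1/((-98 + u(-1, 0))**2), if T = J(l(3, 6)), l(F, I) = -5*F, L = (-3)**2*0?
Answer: 225/2208196 ≈ 0.00010189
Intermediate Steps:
L = 0 (L = 9*0 = 0)
J(w) = 1/w (J(w) = 1/(w + 0) = 1/w)
T = -1/15 (T = 1/(-5*3) = 1/(-15) = -1/15 ≈ -0.066667)
u(O, s) = -1/15 + O (u(O, s) = O - 1/15 = -1/15 + O)
1/((-98 + u(-1, 0))**2) = 1/((-98 + (-1/15 - 1))**2) = 1/((-98 - 16/15)**2) = 1/((-1486/15)**2) = 1/(2208196/225) = 225/2208196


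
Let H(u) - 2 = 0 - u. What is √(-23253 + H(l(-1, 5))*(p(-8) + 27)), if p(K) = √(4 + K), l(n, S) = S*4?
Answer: √(-23739 - 36*I) ≈ 0.117 - 154.07*I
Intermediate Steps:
l(n, S) = 4*S
H(u) = 2 - u (H(u) = 2 + (0 - u) = 2 - u)
√(-23253 + H(l(-1, 5))*(p(-8) + 27)) = √(-23253 + (2 - 4*5)*(√(4 - 8) + 27)) = √(-23253 + (2 - 1*20)*(√(-4) + 27)) = √(-23253 + (2 - 20)*(2*I + 27)) = √(-23253 - 18*(27 + 2*I)) = √(-23253 + (-486 - 36*I)) = √(-23739 - 36*I)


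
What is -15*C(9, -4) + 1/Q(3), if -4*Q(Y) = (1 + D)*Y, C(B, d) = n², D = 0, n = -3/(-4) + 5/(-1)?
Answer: -13069/48 ≈ -272.27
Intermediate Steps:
n = -17/4 (n = -3*(-¼) + 5*(-1) = ¾ - 5 = -17/4 ≈ -4.2500)
C(B, d) = 289/16 (C(B, d) = (-17/4)² = 289/16)
Q(Y) = -Y/4 (Q(Y) = -(1 + 0)*Y/4 = -Y/4)
-15*C(9, -4) + 1/Q(3) = -15*289/16 + 1/(-¼*3) = -4335/16 + 1/(-¾) = -4335/16 - 4/3 = -13069/48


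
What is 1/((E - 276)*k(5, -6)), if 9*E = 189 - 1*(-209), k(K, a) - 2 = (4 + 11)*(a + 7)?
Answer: -9/35462 ≈ -0.00025379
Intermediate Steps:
k(K, a) = 107 + 15*a (k(K, a) = 2 + (4 + 11)*(a + 7) = 2 + 15*(7 + a) = 2 + (105 + 15*a) = 107 + 15*a)
E = 398/9 (E = (189 - 1*(-209))/9 = (189 + 209)/9 = (1/9)*398 = 398/9 ≈ 44.222)
1/((E - 276)*k(5, -6)) = 1/((398/9 - 276)*(107 + 15*(-6))) = 1/(-2086*(107 - 90)/9) = 1/(-2086/9*17) = 1/(-35462/9) = -9/35462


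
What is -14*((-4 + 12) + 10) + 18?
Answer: -234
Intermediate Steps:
-14*((-4 + 12) + 10) + 18 = -14*(8 + 10) + 18 = -14*18 + 18 = -252 + 18 = -234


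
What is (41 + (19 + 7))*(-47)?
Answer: -3149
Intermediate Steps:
(41 + (19 + 7))*(-47) = (41 + 26)*(-47) = 67*(-47) = -3149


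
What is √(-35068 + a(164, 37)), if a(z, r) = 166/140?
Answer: I*√171827390/70 ≈ 187.26*I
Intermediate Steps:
a(z, r) = 83/70 (a(z, r) = 166*(1/140) = 83/70)
√(-35068 + a(164, 37)) = √(-35068 + 83/70) = √(-2454677/70) = I*√171827390/70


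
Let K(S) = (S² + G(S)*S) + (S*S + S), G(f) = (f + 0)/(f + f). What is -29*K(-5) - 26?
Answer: -2517/2 ≈ -1258.5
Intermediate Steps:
G(f) = ½ (G(f) = f/((2*f)) = f*(1/(2*f)) = ½)
K(S) = 2*S² + 3*S/2 (K(S) = (S² + S/2) + (S*S + S) = (S² + S/2) + (S² + S) = (S² + S/2) + (S + S²) = 2*S² + 3*S/2)
-29*K(-5) - 26 = -29*(-5)*(3 + 4*(-5))/2 - 26 = -29*(-5)*(3 - 20)/2 - 26 = -29*(-5)*(-17)/2 - 26 = -29*85/2 - 26 = -2465/2 - 26 = -2517/2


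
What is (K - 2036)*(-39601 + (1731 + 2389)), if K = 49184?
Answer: -1672858188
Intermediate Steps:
(K - 2036)*(-39601 + (1731 + 2389)) = (49184 - 2036)*(-39601 + (1731 + 2389)) = 47148*(-39601 + 4120) = 47148*(-35481) = -1672858188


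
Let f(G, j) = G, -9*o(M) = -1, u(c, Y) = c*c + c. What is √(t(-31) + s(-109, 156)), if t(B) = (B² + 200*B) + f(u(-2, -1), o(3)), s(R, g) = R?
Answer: 9*I*√66 ≈ 73.116*I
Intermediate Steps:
u(c, Y) = c + c² (u(c, Y) = c² + c = c + c²)
o(M) = ⅑ (o(M) = -⅑*(-1) = ⅑)
t(B) = 2 + B² + 200*B (t(B) = (B² + 200*B) - 2*(1 - 2) = (B² + 200*B) - 2*(-1) = (B² + 200*B) + 2 = 2 + B² + 200*B)
√(t(-31) + s(-109, 156)) = √((2 + (-31)² + 200*(-31)) - 109) = √((2 + 961 - 6200) - 109) = √(-5237 - 109) = √(-5346) = 9*I*√66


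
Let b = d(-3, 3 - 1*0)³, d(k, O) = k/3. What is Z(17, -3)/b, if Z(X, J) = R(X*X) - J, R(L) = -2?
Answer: -1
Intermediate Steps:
d(k, O) = k/3 (d(k, O) = k*(⅓) = k/3)
Z(X, J) = -2 - J
b = -1 (b = ((⅓)*(-3))³ = (-1)³ = -1)
Z(17, -3)/b = (-2 - 1*(-3))/(-1) = (-2 + 3)*(-1) = 1*(-1) = -1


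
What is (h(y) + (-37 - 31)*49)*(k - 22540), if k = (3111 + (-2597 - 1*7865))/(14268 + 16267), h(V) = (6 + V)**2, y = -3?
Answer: 2287108752073/30535 ≈ 7.4901e+7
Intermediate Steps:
k = -7351/30535 (k = (3111 + (-2597 - 7865))/30535 = (3111 - 10462)*(1/30535) = -7351*1/30535 = -7351/30535 ≈ -0.24074)
(h(y) + (-37 - 31)*49)*(k - 22540) = ((6 - 3)**2 + (-37 - 31)*49)*(-7351/30535 - 22540) = (3**2 - 68*49)*(-688266251/30535) = (9 - 3332)*(-688266251/30535) = -3323*(-688266251/30535) = 2287108752073/30535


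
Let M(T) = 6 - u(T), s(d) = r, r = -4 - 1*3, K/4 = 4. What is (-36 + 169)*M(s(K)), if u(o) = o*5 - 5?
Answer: 6118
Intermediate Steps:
u(o) = -5 + 5*o (u(o) = 5*o - 5 = -5 + 5*o)
K = 16 (K = 4*4 = 16)
r = -7 (r = -4 - 3 = -7)
s(d) = -7
M(T) = 11 - 5*T (M(T) = 6 - (-5 + 5*T) = 6 + (5 - 5*T) = 11 - 5*T)
(-36 + 169)*M(s(K)) = (-36 + 169)*(11 - 5*(-7)) = 133*(11 + 35) = 133*46 = 6118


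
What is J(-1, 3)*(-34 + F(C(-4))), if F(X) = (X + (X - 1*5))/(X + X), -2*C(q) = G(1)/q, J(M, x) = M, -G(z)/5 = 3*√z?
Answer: 95/3 ≈ 31.667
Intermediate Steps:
G(z) = -15*√z
C(q) = 15/(2*q) (C(q) = -(-15*√1)/(2*q) = -(-15*1)/(2*q) = -(-15)/(2*q) = 15/(2*q))
F(X) = (-5 + 2*X)/(2*X) (F(X) = (X + (X - 5))/((2*X)) = (X + (-5 + X))*(1/(2*X)) = (-5 + 2*X)*(1/(2*X)) = (-5 + 2*X)/(2*X))
J(-1, 3)*(-34 + F(C(-4))) = -(-34 + (-5/2 + (15/2)/(-4))/(((15/2)/(-4)))) = -(-34 + (-5/2 + (15/2)*(-¼))/(((15/2)*(-¼)))) = -(-34 + (-5/2 - 15/8)/(-15/8)) = -(-34 - 8/15*(-35/8)) = -(-34 + 7/3) = -1*(-95/3) = 95/3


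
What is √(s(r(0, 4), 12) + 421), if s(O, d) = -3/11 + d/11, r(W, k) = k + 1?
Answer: 4*√3190/11 ≈ 20.538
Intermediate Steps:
r(W, k) = 1 + k
s(O, d) = -3/11 + d/11 (s(O, d) = -3*1/11 + d*(1/11) = -3/11 + d/11)
√(s(r(0, 4), 12) + 421) = √((-3/11 + (1/11)*12) + 421) = √((-3/11 + 12/11) + 421) = √(9/11 + 421) = √(4640/11) = 4*√3190/11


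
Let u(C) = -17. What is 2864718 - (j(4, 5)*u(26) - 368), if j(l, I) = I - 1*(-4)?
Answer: 2865239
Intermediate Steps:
j(l, I) = 4 + I (j(l, I) = I + 4 = 4 + I)
2864718 - (j(4, 5)*u(26) - 368) = 2864718 - ((4 + 5)*(-17) - 368) = 2864718 - (9*(-17) - 368) = 2864718 - (-153 - 368) = 2864718 - 1*(-521) = 2864718 + 521 = 2865239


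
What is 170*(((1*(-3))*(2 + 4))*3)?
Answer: -9180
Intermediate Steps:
170*(((1*(-3))*(2 + 4))*3) = 170*(-3*6*3) = 170*(-18*3) = 170*(-54) = -9180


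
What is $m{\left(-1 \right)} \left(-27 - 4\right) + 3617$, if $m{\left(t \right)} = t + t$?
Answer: $3679$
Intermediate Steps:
$m{\left(t \right)} = 2 t$
$m{\left(-1 \right)} \left(-27 - 4\right) + 3617 = 2 \left(-1\right) \left(-27 - 4\right) + 3617 = \left(-2\right) \left(-31\right) + 3617 = 62 + 3617 = 3679$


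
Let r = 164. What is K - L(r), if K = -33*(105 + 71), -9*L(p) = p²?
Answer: -25376/9 ≈ -2819.6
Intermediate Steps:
L(p) = -p²/9
K = -5808 (K = -33*176 = -5808)
K - L(r) = -5808 - (-1)*164²/9 = -5808 - (-1)*26896/9 = -5808 - 1*(-26896/9) = -5808 + 26896/9 = -25376/9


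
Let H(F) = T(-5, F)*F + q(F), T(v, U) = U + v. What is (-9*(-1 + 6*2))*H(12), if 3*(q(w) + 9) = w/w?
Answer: -7458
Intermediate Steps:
q(w) = -26/3 (q(w) = -9 + (w/w)/3 = -9 + (⅓)*1 = -9 + ⅓ = -26/3)
H(F) = -26/3 + F*(-5 + F) (H(F) = (F - 5)*F - 26/3 = (-5 + F)*F - 26/3 = F*(-5 + F) - 26/3 = -26/3 + F*(-5 + F))
(-9*(-1 + 6*2))*H(12) = (-9*(-1 + 6*2))*(-26/3 + 12*(-5 + 12)) = (-9*(-1 + 12))*(-26/3 + 12*7) = (-9*11)*(-26/3 + 84) = -99*226/3 = -7458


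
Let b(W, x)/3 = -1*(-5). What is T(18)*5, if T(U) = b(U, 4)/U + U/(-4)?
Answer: -55/3 ≈ -18.333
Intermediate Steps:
b(W, x) = 15 (b(W, x) = 3*(-1*(-5)) = 3*5 = 15)
T(U) = 15/U - U/4 (T(U) = 15/U + U/(-4) = 15/U + U*(-¼) = 15/U - U/4)
T(18)*5 = (15/18 - ¼*18)*5 = (15*(1/18) - 9/2)*5 = (⅚ - 9/2)*5 = -11/3*5 = -55/3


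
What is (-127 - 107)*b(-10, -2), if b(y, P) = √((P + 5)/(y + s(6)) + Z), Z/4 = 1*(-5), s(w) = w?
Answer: -117*I*√83 ≈ -1065.9*I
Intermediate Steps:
Z = -20 (Z = 4*(1*(-5)) = 4*(-5) = -20)
b(y, P) = √(-20 + (5 + P)/(6 + y)) (b(y, P) = √((P + 5)/(y + 6) - 20) = √((5 + P)/(6 + y) - 20) = √(-20 + (5 + P)/(6 + y)))
(-127 - 107)*b(-10, -2) = (-127 - 107)*√((-115 - 2 - 20*(-10))/(6 - 10)) = -234*√(-115 - 2 + 200)*(I/2) = -234*I*√83/2 = -117*I*√83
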